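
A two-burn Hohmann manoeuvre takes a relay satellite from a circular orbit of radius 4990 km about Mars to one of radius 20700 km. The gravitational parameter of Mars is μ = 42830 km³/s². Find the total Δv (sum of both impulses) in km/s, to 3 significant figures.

Transfer-ellipse semi-major axis a_t = (r₁ + r₂)/2 = (4990 + 20700)/2 = 12845 km.
At r₁ the circular-orbit speed is v₁ = √(μ/r₁) = 2.9297 km/s.
Transfer-orbit speed at r₁ (v² = μ(2/r − 1/a)): v_p = √[μ(2/r₁ − 1/a_t)] = 3.7191 km/s.
First burn Δv₁ = |v_p − v₁| = 0.7894 km/s.
Circular speed at r₂: v₂ = √(μ/r₂) = 1.4384 km/s.
Transfer-orbit speed at r₂: v_a = √[μ(2/r₂ − 1/a_t)] = 0.89654 km/s.
Second burn Δv₂ = |v₂ − v_a| = 0.5419 km/s.
Total Δv = Δv₁ + Δv₂ = 1.331 km/s.

Δv = 1.33 km/s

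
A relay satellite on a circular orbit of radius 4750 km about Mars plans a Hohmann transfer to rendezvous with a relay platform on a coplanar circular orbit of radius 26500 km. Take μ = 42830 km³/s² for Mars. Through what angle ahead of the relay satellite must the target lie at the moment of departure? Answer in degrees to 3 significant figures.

φ = 98.5°

The Hohmann ellipse has a_t = (r₁ + r₂)/2 = 15625 km.
The half-period of the transfer ellipse is t = π√(a_t³/μ) = 29649 s.
The target's mean motion on its circular orbit is ω₂ = √(μ/r₂³) = 4.7974×10^-5 rad/s.
Angle swept by the target during transfer: ω₂·t = 1.4224 rad = 81.50°.
Arrival is 180° from departure on the ellipse, so φ = 180° − 81.50° = 98.5°.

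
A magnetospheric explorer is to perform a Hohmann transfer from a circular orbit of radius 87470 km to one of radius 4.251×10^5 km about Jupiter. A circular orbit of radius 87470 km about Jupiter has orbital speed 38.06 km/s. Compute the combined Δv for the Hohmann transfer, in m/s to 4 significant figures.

From the circular-orbit relation v² = μ/r at r = 87470 km: μ = v²r = (38.06)² × 87470 = 1.26706×10^8 km³/s².
Semi-major axis of the transfer orbit: a_t = (87470 + 4.251×10^5)/2 = 2.56285×10^5 km.
Circular speed at r₁: v₁ = √(μ/r₁) = √(1.26706×10^8/87470) = 38.06 km/s.
Transfer-orbit speed at r₁ (vis-viva): v_p = √[μ(2/r₁ − 1/a_t)] = 49.02 km/s.
First burn Δv₁ = |v_p − v₁| = 10.96 km/s.
At r₂, v₂ = √(μ/r₂) = 17.264 km/s.
Transfer-orbit speed at r₂: v_a = √[μ(2/r₂ − 1/a_t)] = 10.086 km/s.
Second burn Δv₂ = |v₂ − v_a| = 7.178 km/s.
Total Δv = Δv₁ + Δv₂ = 18.14 km/s.

Δv = 18140 m/s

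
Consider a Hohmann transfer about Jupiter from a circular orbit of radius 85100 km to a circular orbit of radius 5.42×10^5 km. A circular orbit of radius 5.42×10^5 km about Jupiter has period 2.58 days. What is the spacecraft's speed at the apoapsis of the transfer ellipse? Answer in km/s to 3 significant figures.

From Kepler's third law T² = 4π²r³/μ at r = 5.42×10^5 km, T = 2.58 days = 2.58 × 86400 s = 2.22912×10^5 s: μ = 4π²r³/T² = 1.26500×10^8 km³/s².
Semi-major axis of the transfer orbit: a_t = (85100 + 5.420×10^5)/2 = 3.1355×10^5 km.
At apoapsis, r = 5.420×10^5 km.
Vis-viva: v = √[μ(2/r − 1/a_t)] = √[1.26500×10^8 × (2/5.420×10^5 − 1/3.1355×10^5)] = 7.959 km/s.

v = 7.96 km/s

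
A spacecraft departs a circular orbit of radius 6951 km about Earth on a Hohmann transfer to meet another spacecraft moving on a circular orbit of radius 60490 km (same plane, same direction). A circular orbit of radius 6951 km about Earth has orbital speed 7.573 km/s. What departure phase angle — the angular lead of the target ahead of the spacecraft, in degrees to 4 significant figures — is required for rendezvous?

φ = 105.1°

From the circular-orbit relation v² = μ/r at r = 6951 km: μ = v²r = (7.573)² × 6951 = 3.98642×10^5 km³/s².
Semi-major axis of the transfer orbit: a_t = (6951 + 60490)/2 = 33720.5 km.
Transfer time t = π√(a_t³/μ) = 30810 s.
Target angular speed ω₂ = √(μ/r₂³) = 4.244×10^-5 rad/s.
Angle swept by the target during transfer: ω₂·t = 1.3076 rad = 74.92°.
Arrival is 180° from departure on the ellipse, so φ = 180° − 74.92° = 105.1°.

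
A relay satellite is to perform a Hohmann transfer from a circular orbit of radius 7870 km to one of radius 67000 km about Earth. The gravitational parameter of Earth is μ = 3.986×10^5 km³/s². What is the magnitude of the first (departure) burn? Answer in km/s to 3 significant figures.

Δv₁ = 2.40 km/s

Semi-major axis of the transfer orbit: a_t = (7870 + 67000)/2 = 37435 km.
On the circular orbit at r = 7870 km, v_c = √(μ/r) = 7.117 km/s.
Vis-viva on the transfer ellipse at r = 7870 km gives v_t = √[μ(2/r − 1/a_t)] = 9.521 km/s.
Δv₁ = |v_t − v_c| = |9.521 − 7.117| = 2.404 km/s.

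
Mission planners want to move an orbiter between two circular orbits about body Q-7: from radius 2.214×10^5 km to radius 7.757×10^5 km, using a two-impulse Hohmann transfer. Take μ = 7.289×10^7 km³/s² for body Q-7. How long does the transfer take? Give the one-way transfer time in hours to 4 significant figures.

t = 35.98 hours

Transfer-ellipse semi-major axis a_t = (r₁ + r₂)/2 = (2.214×10^5 + 7.757×10^5)/2 = 4.9855×10^5 km.
Transfer time t = π√(a_t³/μ) = π√((4.9855×10^5)³ / 7.289×10^7) = 1.2953×10^5 s.
Converting: 1.2953×10^5 s ÷ 3600 s/hour = 35.98 hours.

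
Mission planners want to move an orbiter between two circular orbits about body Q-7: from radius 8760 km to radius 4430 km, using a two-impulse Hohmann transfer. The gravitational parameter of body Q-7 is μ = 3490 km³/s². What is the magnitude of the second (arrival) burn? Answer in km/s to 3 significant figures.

The Hohmann ellipse has a_t = (r₁ + r₂)/2 = 6595 km.
Circular speed at r = 4430 km: v_c = √(μ/r) = 0.8876 km/s.
Transfer-orbit speed at the same r (vis-viva, a = a_t): v_t = √[μ(2/r − 1/a_t)] = 1.023 km/s.
Δv₂ = |v_t − v_c| = |1.023 − 0.8876| = 0.1354 km/s.

Δv₂ = 0.135 km/s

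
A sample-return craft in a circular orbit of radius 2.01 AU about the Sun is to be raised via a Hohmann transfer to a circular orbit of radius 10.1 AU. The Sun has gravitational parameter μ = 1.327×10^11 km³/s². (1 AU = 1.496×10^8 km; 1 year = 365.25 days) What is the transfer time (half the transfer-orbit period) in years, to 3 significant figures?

In km: r₁ = 2.01 × 1.496×10^8 = 3.00696×10^8 km; r₂ = 10.1 × 1.496×10^8 = 1.51096×10^9 km.
Semi-major axis of the transfer orbit: a_t = (3.00696×10^8 + 1.51096×10^9)/2 = 9.05828×10^8 km.
Transfer time t = π√(a_t³/μ) = π√((9.05828×10^8)³ / 1.327×10^11) = 2.351×10^8 s.
Converting: 2.351×10^8 s ÷ 3.15576×10^7 s/year (365.25 × 86400) = 7.45 years.

t = 7.45 years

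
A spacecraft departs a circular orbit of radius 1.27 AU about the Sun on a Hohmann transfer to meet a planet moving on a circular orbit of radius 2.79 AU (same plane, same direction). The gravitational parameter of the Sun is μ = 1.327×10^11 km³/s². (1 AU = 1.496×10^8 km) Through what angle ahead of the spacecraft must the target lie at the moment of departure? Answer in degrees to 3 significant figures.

φ = 68.3°

In km: r₁ = 1.27 × 1.496×10^8 = 1.89992×10^8 km; r₂ = 2.79 × 1.496×10^8 = 4.17384×10^8 km.
The Hohmann ellipse has a_t = (r₁ + r₂)/2 = 3.03688×10^8 km.
Transfer time t = π√(a_t³/μ) = 4.564×10^7 s.
Target angular speed ω₂ = √(μ/r₂³) = 4.272×10^-8 rad/s.
Angle swept by the target during transfer: ω₂·t = 1.950 rad = 111.7°.
Arrival is 180° from departure on the ellipse, so φ = 180° − 111.7° = 68.3°.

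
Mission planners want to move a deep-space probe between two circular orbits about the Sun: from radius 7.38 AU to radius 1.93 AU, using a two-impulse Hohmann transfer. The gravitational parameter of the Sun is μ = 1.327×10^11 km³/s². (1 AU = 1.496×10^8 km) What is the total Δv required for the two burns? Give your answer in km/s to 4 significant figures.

Δv = 9.459 km/s

In km: r₁ = 7.38 × 1.496×10^8 = 1.104048×10^9 km; r₂ = 1.93 × 1.496×10^8 = 2.88728×10^8 km.
Transfer-ellipse semi-major axis a_t = (r₁ + r₂)/2 = (1.104048×10^9 + 2.88728×10^8)/2 = 6.96388×10^8 km.
At r₁ the circular-orbit speed is v₁ = √(μ/r₁) = 10.963 km/s.
Transfer-orbit speed at r₁ (vis-viva): v_a = √[μ(2/r₁ − 1/a_t)] = 7.0593 km/s.
First burn Δv₁ = |v_a − v₁| = 3.904 km/s.
At r₂, v₂ = √(μ/r₂) = 21.4383 km/s.
Transfer-orbit speed at r₂: v_p = √[μ(2/r₂ − 1/a_t)] = 26.9935 km/s.
Second burn Δv₂ = |v₂ − v_p| = 5.555 km/s.
Δv = Δv₁ + Δv₂ = 3.904 + 5.555 = 9.459 km/s.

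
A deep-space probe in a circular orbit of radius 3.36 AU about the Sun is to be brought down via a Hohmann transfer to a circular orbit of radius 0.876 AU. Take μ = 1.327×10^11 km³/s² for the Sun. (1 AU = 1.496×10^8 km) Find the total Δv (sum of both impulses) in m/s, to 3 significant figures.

Δv = 14100 m/s

In km: r₁ = 3.36 × 1.496×10^8 = 5.02656×10^8 km; r₂ = 0.876 × 1.496×10^8 = 1.310496×10^8 km.
Transfer-ellipse semi-major axis a_t = (r₁ + r₂)/2 = (5.02656×10^8 + 1.310496×10^8)/2 = 3.168528×10^8 km.
At r₁ the circular-orbit speed is v₁ = √(μ/r₁) = 16.248 km/s.
On the transfer ellipse at r₁, vis-viva gives v_a = √[μ(2/r₁ − 1/a_t)] = 10.449 km/s.
First burn Δv₁ = |v_a − v₁| = 5.799 km/s.
At r₂, v₂ = √(μ/r₂) = 31.8213 km/s.
Transfer-orbit speed at r₂: v_p = √[μ(2/r₂ − 1/a_t)] = 40.0797 km/s.
Second burn Δv₂ = |v₂ − v_p| = 8.258 km/s.
Total Δv = Δv₁ + Δv₂ = 14.06 km/s.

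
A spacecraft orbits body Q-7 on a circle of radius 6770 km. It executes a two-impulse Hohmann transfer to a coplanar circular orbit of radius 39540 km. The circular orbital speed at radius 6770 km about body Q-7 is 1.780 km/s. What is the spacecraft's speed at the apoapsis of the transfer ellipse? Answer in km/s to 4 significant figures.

From the circular-orbit relation v² = μ/r at r = 6770 km: μ = v²r = (1.780)² × 6770 = 21450.1 km³/s².
Transfer-ellipse semi-major axis a_t = (r₁ + r₂)/2 = (6770 + 39540)/2 = 23155 km.
The apoapsis of the transfer ellipse is at r = 39540 km.
From the vis-viva equation, v = √[μ(2/r − 1/a_t)] = 0.3983 km/s.

v = 0.3983 km/s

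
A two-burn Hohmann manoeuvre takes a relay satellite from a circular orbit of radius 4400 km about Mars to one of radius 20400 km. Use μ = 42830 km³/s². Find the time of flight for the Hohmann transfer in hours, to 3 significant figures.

Transfer-ellipse semi-major axis a_t = (r₁ + r₂)/2 = (4400 + 20400)/2 = 12400 km.
Half the transfer-orbit period gives t = π√(a_t³/μ) = 20960 s.
Converting: 20960 s ÷ 3600 s/hour = 5.82 hours.

t = 5.82 hours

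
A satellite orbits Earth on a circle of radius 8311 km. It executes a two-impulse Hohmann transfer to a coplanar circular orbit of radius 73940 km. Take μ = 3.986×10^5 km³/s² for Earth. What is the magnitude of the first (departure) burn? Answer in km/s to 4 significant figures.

Semi-major axis of the transfer orbit: a_t = (8311 + 73940)/2 = 41125.5 km.
On the circular orbit at r = 8311 km, v_c = √(μ/r) = 6.925 km/s.
Transfer-orbit speed at the same r (vis-viva, a = a_t): v_t = √[μ(2/r − 1/a_t)] = 9.286 km/s.
Δv₁ = |v_t − v_c| = |9.286 − 6.925| = 2.361 km/s.

Δv₁ = 2.361 km/s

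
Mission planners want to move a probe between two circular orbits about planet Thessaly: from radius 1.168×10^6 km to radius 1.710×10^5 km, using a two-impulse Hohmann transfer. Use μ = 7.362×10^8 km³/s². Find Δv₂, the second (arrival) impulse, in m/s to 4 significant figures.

Δv₂ = 21050 m/s

Semi-major axis of the transfer orbit: a_t = (1.168×10^6 + 1.710×10^5)/2 = 6.695×10^5 km.
On the circular orbit at r = 1.710×10^5 km, v_c = √(μ/r) = 65.615 km/s.
Vis-viva on the transfer ellipse at r = 1.710×10^5 km gives v_t = √[μ(2/r − 1/a_t)] = 86.665 km/s.
Δv₂ = |v_t − v_c| = |86.665 − 65.615| = 21.05 km/s.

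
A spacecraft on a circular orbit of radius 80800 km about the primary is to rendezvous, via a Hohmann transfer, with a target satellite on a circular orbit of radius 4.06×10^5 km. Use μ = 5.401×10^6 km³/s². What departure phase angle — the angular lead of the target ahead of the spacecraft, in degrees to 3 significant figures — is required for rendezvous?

φ = 96.4°

Semi-major axis of the transfer orbit: a_t = (80800 + 4.060×10^5)/2 = 2.434×10^5 km.
Transfer time t = π√(a_t³/μ) = 1.62328×10^5 s.
The target's mean motion on its circular orbit is ω₂ = √(μ/r₂³) = 8.98355×10^-6 rad/s.
Angle swept by the target during transfer: ω₂·t = 1.45828 rad = 83.553°.
Arrival is 180° from departure on the ellipse, so φ = 180° − 83.553° = 96.4°.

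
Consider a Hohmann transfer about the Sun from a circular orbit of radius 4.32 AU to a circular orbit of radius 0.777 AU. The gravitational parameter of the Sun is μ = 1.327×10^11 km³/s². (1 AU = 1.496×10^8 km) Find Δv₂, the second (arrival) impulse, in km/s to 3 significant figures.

Δv₂ = 10.2 km/s

In km: r₁ = 4.32 × 1.496×10^8 = 6.46272×10^8 km; r₂ = 0.777 × 1.496×10^8 = 1.162392×10^8 km.
The Hohmann ellipse has a_t = (r₁ + r₂)/2 = 3.812556×10^8 km.
On the circular orbit at r = 1.162392×10^8 km, v_c = √(μ/r) = 33.79 km/s.
Vis-viva on the transfer ellipse at r = 1.162392×10^8 km gives v_t = √[μ(2/r − 1/a_t)] = 43.99 km/s.
Δv₂ = |v_t − v_c| = |43.99 − 33.79| = 10.20 km/s.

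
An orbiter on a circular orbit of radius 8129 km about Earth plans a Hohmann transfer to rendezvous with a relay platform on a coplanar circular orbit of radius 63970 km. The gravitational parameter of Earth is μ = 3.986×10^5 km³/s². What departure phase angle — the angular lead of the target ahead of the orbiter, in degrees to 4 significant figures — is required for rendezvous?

Transfer-ellipse semi-major axis a_t = (r₁ + r₂)/2 = (8129 + 63970)/2 = 36049.5 km.
The half-period of the transfer ellipse is t = π√(a_t³/μ) = 34058.9 s.
Target angular speed ω₂ = √(μ/r₂³) = 3.90215×10^-5 rad/s.
Angle swept by the target during transfer: ω₂·t = 1.32903 rad = 76.148°.
The orbiter traverses 180° on the transfer ellipse, so the target must lead by 180° − 76.148° = 103.9°.

φ = 103.9°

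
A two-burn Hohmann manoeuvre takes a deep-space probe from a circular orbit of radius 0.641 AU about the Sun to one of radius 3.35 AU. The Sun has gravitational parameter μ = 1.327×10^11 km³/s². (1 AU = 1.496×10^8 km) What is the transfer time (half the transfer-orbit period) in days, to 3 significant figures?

t = 515 days

In km: r₁ = 0.641 × 1.496×10^8 = 9.58936×10^7 km; r₂ = 3.35 × 1.496×10^8 = 5.0116×10^8 km.
The Hohmann ellipse has a_t = (r₁ + r₂)/2 = 2.985268×10^8 km.
Transfer time t = π√(a_t³/μ) = π√((2.985268×10^8)³ / 1.327×10^11) = 4.448×10^7 s.
Converting: 4.448×10^7 s ÷ 86400 s/day = 515 days.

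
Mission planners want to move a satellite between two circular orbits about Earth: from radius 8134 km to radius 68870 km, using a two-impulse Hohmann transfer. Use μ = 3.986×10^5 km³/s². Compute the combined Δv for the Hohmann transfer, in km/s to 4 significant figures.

Δv = 3.662 km/s

The Hohmann ellipse has a_t = (r₁ + r₂)/2 = 38502 km.
Circular speed at r₁: v₁ = √(μ/r₁) = √(3.986×10^5/8134) = 7.000 km/s.
On the transfer ellipse at r₁, vis-viva equation gives v_p = √[μ(2/r₁ − 1/a_t)] = 9.362 km/s.
First burn Δv₁ = |v_p − v₁| = 2.362 km/s.
Circular speed at r₂: v₂ = √(μ/r₂) = 2.406 km/s.
Transfer-orbit speed at r₂: v_a = √[μ(2/r₂ − 1/a_t)] = 1.106 km/s.
Second burn Δv₂ = |v₂ − v_a| = 1.300 km/s.
Total Δv = Δv₁ + Δv₂ = 3.662 km/s.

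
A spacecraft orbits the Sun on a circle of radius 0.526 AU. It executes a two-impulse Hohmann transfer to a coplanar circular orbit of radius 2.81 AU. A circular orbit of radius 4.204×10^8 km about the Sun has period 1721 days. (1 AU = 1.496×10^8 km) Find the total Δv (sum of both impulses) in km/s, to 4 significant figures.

From Kepler's third law T² = 4π²r³/μ at r = 4.204×10^8 km, T = 1721 days = 1721 × 86400 s = 1.486944×10^8 s: μ = 4π²r³/T² = 1.32666×10^11 km³/s².
In km: r₁ = 0.526 × 1.496×10^8 = 7.86896×10^7 km; r₂ = 2.81 × 1.496×10^8 = 4.20376×10^8 km.
Transfer-ellipse semi-major axis a_t = (r₁ + r₂)/2 = (7.86896×10^7 + 4.20376×10^8)/2 = 2.495328×10^8 km.
At r₁ the circular-orbit speed is v₁ = √(μ/r₁) = 41.06 km/s.
On the transfer ellipse at r₁, vis-viva equation gives v_p = √[μ(2/r₁ − 1/a_t)] = 53.29 km/s.
First burn Δv₁ = |v_p − v₁| = 12.23 km/s.
At r₂, v₂ = √(μ/r₂) = 17.765 km/s.
Transfer-orbit speed at r₂: v_a = √[μ(2/r₂ − 1/a_t)] = 9.9760 km/s.
Second burn Δv₂ = |v₂ − v_a| = 7.789 km/s.
Δv = Δv₁ + Δv₂ = 12.23 + 7.789 = 20.02 km/s.

Δv = 20.02 km/s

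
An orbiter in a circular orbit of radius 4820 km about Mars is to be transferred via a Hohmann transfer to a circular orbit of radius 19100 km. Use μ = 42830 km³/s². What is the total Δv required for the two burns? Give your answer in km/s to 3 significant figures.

Δv = 1.33 km/s

Semi-major axis of the transfer orbit: a_t = (4820 + 19100)/2 = 11960 km.
Circular speed at r₁: v₁ = √(μ/r₁) = √(42830/4820) = 2.98092 km/s.
On the transfer ellipse at r₁, vis-viva gives v_p = √[μ(2/r₁ − 1/a_t)] = 3.76705 km/s.
First burn Δv₁ = |v_p − v₁| = 0.7861 km/s.
Circular speed at r₂: v₂ = √(μ/r₂) = 1.49747 km/s.
Transfer-orbit speed at r₂: v_a = √[μ(2/r₂ − 1/a_t)] = 0.950638 km/s.
Second burn Δv₂ = |v₂ − v_a| = 0.5468 km/s.
Δv = Δv₁ + Δv₂ = 0.7861 + 0.5468 = 1.333 km/s.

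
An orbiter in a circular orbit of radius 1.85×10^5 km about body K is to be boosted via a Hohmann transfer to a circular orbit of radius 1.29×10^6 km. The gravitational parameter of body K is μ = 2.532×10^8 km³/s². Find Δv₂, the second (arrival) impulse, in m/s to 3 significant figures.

The Hohmann ellipse has a_t = (r₁ + r₂)/2 = 7.375×10^5 km.
On the circular orbit at r = 1.290×10^6 km, v_c = √(μ/r) = 14.01 km/s.
Transfer-orbit speed at the same r (vis-viva, a = a_t): v_t = √[μ(2/r − 1/a_t)] = 7.017 km/s.
Δv₂ = |v_t − v_c| = |7.017 − 14.01| = 6.993 km/s.

Δv₂ = 6990 m/s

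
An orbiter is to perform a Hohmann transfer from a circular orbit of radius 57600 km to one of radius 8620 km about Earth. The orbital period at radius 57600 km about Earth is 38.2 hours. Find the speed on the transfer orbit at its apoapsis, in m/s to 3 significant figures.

From Kepler's third law T² = 4π²r³/μ at r = 57600 km, T = 38.2 hours = 38.2 × 3600 s = 1.3752×10^5 s: μ = 4π²r³/T² = 3.98929×10^5 km³/s².
Semi-major axis of the transfer orbit: a_t = (57600 + 8620)/2 = 33110 km.
The apoapsis of the transfer ellipse is at r = 57600 km.
Vis-viva: v = √[μ(2/r − 1/a_t)] = √[3.98929×10^5 × (2/57600 − 1/33110)] = 1.343 km/s.

v = 1340 m/s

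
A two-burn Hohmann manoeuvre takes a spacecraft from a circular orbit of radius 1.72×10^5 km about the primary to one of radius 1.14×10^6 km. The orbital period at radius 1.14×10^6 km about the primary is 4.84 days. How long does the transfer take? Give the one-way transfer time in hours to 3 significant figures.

From Kepler's third law T² = 4π²r³/μ at r = 1.14×10^6 km, T = 4.84 days = 4.84 × 86400 s = 4.18176×10^5 s: μ = 4π²r³/T² = 3.34469×10^8 km³/s².
Transfer-ellipse semi-major axis a_t = (r₁ + r₂)/2 = (1.720×10^5 + 1.140×10^6)/2 = 6.560×10^5 km.
Half the transfer-orbit period gives t = π√(a_t³/μ) = 91270 s.
Converting: 91270 s ÷ 3600 s/hour = 25.4 hours.

t = 25.4 hours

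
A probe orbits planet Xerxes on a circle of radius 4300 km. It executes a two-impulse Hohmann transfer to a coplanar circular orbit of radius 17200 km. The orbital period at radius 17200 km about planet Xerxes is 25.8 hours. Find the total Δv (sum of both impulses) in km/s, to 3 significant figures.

From Kepler's third law T² = 4π²r³/μ at r = 17200 km, T = 25.8 hours = 25.8 × 3600 s = 92880 s: μ = 4π²r³/T² = 23286.3 km³/s².
The Hohmann ellipse has a_t = (r₁ + r₂)/2 = 10750 km.
Circular speed at r₁: v₁ = √(μ/r₁) = √(23286.3/4300) = 2.3271 km/s.
On the transfer ellipse at r₁, v² = μ(2/r − 1/a) gives v_p = √[μ(2/r₁ − 1/a_t)] = 2.9436 km/s.
First burn Δv₁ = |v_p − v₁| = 0.6165 km/s.
Circular speed at r₂: v₂ = √(μ/r₂) = 1.1636 km/s.
Transfer-orbit speed at r₂: v_a = √[μ(2/r₂ − 1/a_t)] = 0.73590 km/s.
Second burn Δv₂ = |v₂ − v_a| = 0.4277 km/s.
Δv = Δv₁ + Δv₂ = 0.6165 + 0.4277 = 1.044 km/s.

Δv = 1.04 km/s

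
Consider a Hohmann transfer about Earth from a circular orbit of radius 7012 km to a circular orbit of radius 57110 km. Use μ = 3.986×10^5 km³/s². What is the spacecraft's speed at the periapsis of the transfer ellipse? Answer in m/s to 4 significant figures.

v = 10060 m/s

Semi-major axis of the transfer orbit: a_t = (7012 + 57110)/2 = 32061 km.
The periapsis of the transfer ellipse is at r = 7012 km.
Applying v² = μ(2/r − 1/a_t): v = 10.06 km/s.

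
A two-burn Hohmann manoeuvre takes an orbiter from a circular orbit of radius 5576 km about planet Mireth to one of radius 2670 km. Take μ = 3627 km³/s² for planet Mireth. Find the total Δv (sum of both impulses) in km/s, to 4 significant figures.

Δv = 0.3474 km/s

Semi-major axis of the transfer orbit: a_t = (5576 + 2670)/2 = 4123 km.
Circular speed at r₁: v₁ = √(μ/r₁) = √(3627/5576) = 0.8065 km/s.
On the transfer ellipse at r₁, vis-viva gives v_a = √[μ(2/r₁ − 1/a_t)] = 0.6490 km/s.
First burn Δv₁ = |v_a − v₁| = 0.1575 km/s.
At r₂, v₂ = √(μ/r₂) = 1.1655 km/s.
Transfer-orbit speed at r₂: v_p = √[μ(2/r₂ − 1/a_t)] = 1.3554 km/s.
Second burn Δv₂ = |v₂ − v_p| = 0.1899 km/s.
Total Δv = Δv₁ + Δv₂ = 0.3474 km/s.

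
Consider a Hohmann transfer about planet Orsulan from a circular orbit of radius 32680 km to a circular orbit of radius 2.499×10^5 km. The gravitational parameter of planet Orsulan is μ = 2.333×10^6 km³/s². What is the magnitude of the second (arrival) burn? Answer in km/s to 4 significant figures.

Transfer-ellipse semi-major axis a_t = (r₁ + r₂)/2 = (32680 + 2.499×10^5)/2 = 1.4129×10^5 km.
On the circular orbit at r = 2.499×10^5 km, v_c = √(μ/r) = 3.055 km/s.
Vis-viva on the transfer ellipse at r = 2.499×10^5 km gives v_t = √[μ(2/r − 1/a_t)] = 1.469 km/s.
Δv₂ = |v_t − v_c| = |1.469 − 3.055| = 1.586 km/s.

Δv₂ = 1.586 km/s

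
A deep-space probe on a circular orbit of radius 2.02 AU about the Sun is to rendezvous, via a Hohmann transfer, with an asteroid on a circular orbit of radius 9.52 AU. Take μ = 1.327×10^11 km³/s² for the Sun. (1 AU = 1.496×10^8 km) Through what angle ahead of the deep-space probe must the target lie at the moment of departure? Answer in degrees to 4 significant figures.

φ = 95.07°

In km: r₁ = 2.02 × 1.496×10^8 = 3.02192×10^8 km; r₂ = 9.52 × 1.496×10^8 = 1.424192×10^9 km.
Transfer-ellipse semi-major axis a_t = (r₁ + r₂)/2 = (3.02192×10^8 + 1.424192×10^9)/2 = 8.63192×10^8 km.
Transfer time t = π√(a_t³/μ) = 2.187135×10^8 s.
Target angular speed ω₂ = √(μ/r₂³) = 6.777705×10^-9 rad/s.
Angle swept by the target during transfer: ω₂·t = 1.48238 rad = 84.93°.
The deep-space probe traverses 180° on the transfer ellipse, so the target must lead by 180° − 84.93° = 95.07°.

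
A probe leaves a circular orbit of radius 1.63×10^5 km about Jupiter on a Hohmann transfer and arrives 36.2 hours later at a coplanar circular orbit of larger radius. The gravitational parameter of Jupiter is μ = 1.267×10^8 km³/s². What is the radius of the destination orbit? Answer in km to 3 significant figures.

Transfer time t = 36.2 hours = 1.3032×10^5 s, and t = π√(a_t³/μ).
So a_t = (μ t²/π²)^(1/3) = (1.267×10^8 × (1.3032×10^5)² / π²)^(1/3) = 6.0187×10^5 km.
Since a_t = (r₁ + r₂)/2, r₂ = 2a_t − r₁ = 2×6.0187×10^5 − 1.630×10^5 = 1.04074×10^6 km.

r₂ = 1.04×10^6 km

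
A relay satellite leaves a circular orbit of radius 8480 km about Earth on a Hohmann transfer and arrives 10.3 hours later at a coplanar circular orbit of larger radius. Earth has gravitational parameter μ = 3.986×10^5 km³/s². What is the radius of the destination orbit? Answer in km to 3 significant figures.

Transfer time t = 10.3 hours = 37080 s, and t = π√(a_t³/μ).
So a_t = (μ t²/π²)^(1/3) = (3.986×10^5 × (37080)² / π²)^(1/3) = 38151 km.
Since a_t = (r₁ + r₂)/2, r₂ = 2a_t − r₁ = 2×38151 − 8480 = 67822 km.

r₂ = 67800 km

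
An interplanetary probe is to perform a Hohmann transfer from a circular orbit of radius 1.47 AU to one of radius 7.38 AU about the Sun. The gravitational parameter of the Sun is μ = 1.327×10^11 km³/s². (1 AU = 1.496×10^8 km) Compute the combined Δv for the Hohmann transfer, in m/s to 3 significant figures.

In km: r₁ = 1.47 × 1.496×10^8 = 2.19912×10^8 km; r₂ = 7.38 × 1.496×10^8 = 1.104048×10^9 km.
Semi-major axis of the transfer orbit: a_t = (2.19912×10^8 + 1.104048×10^9)/2 = 6.6198×10^8 km.
At r₁ the circular-orbit speed is v₁ = √(μ/r₁) = 24.565 km/s.
Transfer-orbit speed at r₁ (vis-viva equation): v_p = √[μ(2/r₁ − 1/a_t)] = 31.724 km/s.
First burn Δv₁ = |v_p − v₁| = 7.159 km/s.
Circular speed at r₂: v₂ = √(μ/r₂) = 10.963 km/s.
Transfer-orbit speed at r₂: v_a = √[μ(2/r₂ − 1/a_t)] = 6.3189 km/s.
Second burn Δv₂ = |v₂ − v_a| = 4.644 km/s.
Δv = Δv₁ + Δv₂ = 7.159 + 4.644 = 11.80 km/s.

Δv = 11800 m/s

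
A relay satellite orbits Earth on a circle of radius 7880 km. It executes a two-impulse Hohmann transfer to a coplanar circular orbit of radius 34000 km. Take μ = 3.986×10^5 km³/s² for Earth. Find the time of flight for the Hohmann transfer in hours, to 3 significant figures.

t = 4.19 hours

The Hohmann ellipse has a_t = (r₁ + r₂)/2 = 20940 km.
Transfer time t = π√(a_t³/μ) = π√((20940)³ / 3.986×10^5) = 15080 s.
Converting: 15080 s ÷ 3600 s/hour = 4.19 hours.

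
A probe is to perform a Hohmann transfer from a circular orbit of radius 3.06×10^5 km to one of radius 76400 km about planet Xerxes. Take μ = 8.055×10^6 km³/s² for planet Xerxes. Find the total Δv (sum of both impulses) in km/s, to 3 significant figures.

Δv = 4.61 km/s

Semi-major axis of the transfer orbit: a_t = (3.060×10^5 + 76400)/2 = 1.912×10^5 km.
Circular speed at r₁: v₁ = √(μ/r₁) = √(8.055×10^6/3.060×10^5) = 5.1306 km/s.
Transfer-orbit speed at r₁ (v² = μ(2/r − 1/a)): v_a = √[μ(2/r₁ − 1/a_t)] = 3.2432 km/s.
First burn Δv₁ = |v_a − v₁| = 1.887 km/s.
Circular speed at r₂: v₂ = √(μ/r₂) = 10.268 km/s.
Transfer-orbit speed at r₂: v_p = √[μ(2/r₂ − 1/a_t)] = 12.990 km/s.
Second burn Δv₂ = |v₂ − v_p| = 2.722 km/s.
Δv = Δv₁ + Δv₂ = 1.887 + 2.722 = 4.609 km/s.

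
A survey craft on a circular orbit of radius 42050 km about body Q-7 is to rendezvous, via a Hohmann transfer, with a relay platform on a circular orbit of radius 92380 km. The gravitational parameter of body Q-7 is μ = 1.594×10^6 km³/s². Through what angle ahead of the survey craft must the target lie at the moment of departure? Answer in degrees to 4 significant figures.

The Hohmann ellipse has a_t = (r₁ + r₂)/2 = 67215 km.
The half-period of the transfer ellipse is t = π√(a_t³/μ) = 43361.57 s.
The target's mean motion on its circular orbit is ω₂ = √(μ/r₂³) = 4.496527×10^-5 rad/s.
Angle swept by the target during transfer: ω₂·t = 1.94976 rad = 111.71°.
Arrival is 180° from departure on the ellipse, so φ = 180° − 111.71° = 68.29°.

φ = 68.29°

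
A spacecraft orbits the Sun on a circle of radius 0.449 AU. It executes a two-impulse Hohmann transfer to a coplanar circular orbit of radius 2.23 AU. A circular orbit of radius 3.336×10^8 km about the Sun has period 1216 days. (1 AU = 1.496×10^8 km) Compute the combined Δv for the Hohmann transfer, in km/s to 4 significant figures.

From Kepler's third law T² = 4π²r³/μ at r = 3.336×10^8 km, T = 1216 days = 1216 × 86400 s = 1.050624×10^8 s: μ = 4π²r³/T² = 1.32783×10^11 km³/s².
In km: r₁ = 0.449 × 1.496×10^8 = 6.71704×10^7 km; r₂ = 2.23 × 1.496×10^8 = 3.33608×10^8 km.
The Hohmann ellipse has a_t = (r₁ + r₂)/2 = 2.003892×10^8 km.
At r₁ the circular-orbit speed is v₁ = √(μ/r₁) = 44.46 km/s.
On the transfer ellipse at r₁, vis-viva equation gives v_p = √[μ(2/r₁ − 1/a_t)] = 57.37 km/s.
First burn Δv₁ = |v_p − v₁| = 12.91 km/s.
At r₂, v₂ = √(μ/r₂) = 19.95 km/s.
Transfer-orbit speed at r₂: v_a = √[μ(2/r₂ − 1/a_t)] = 11.55 km/s.
Second burn Δv₂ = |v₂ − v_a| = 8.400 km/s.
Total Δv = Δv₁ + Δv₂ = 21.31 km/s.

Δv = 21.31 km/s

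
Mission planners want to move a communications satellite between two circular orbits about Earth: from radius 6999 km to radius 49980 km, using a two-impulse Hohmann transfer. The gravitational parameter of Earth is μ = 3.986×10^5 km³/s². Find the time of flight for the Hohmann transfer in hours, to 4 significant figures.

t = 6.647 hours

The Hohmann ellipse has a_t = (r₁ + r₂)/2 = 28489.5 km.
Transfer time t = π√(a_t³/μ) = π√((28489.5)³ / 3.986×10^5) = 23930 s.
Converting: 23930 s ÷ 3600 s/hour = 6.647 hours.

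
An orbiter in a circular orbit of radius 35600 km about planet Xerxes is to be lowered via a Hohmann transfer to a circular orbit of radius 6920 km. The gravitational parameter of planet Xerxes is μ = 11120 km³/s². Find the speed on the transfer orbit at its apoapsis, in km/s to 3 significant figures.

Transfer-ellipse semi-major axis a_t = (r₁ + r₂)/2 = (35600 + 6920)/2 = 21260 km.
At apoapsis, r = 35600 km.
From the vis-viva equation, v = √[μ(2/r − 1/a_t)] = 0.3189 km/s.

v = 0.319 km/s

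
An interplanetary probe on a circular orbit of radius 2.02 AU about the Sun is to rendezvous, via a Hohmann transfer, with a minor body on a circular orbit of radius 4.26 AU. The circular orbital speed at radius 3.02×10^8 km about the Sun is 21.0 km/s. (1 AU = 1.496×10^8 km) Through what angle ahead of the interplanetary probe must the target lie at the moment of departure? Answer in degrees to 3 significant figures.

φ = 66.1°

From the circular-orbit relation v² = μ/r at r = 3.02×10^8 km: μ = v²r = (21.0)² × 3.02×10^8 = 1.33182×10^11 km³/s².
In km: r₁ = 2.02 × 1.496×10^8 = 3.02192×10^8 km; r₂ = 4.26 × 1.496×10^8 = 6.37296×10^8 km.
The Hohmann ellipse has a_t = (r₁ + r₂)/2 = 4.69744×10^8 km.
The half-period of the transfer ellipse is t = π√(a_t³/μ) = 8.764×10^7 s.
Target angular speed ω₂ = √(μ/r₂³) = 2.268×10^-8 rad/s.
Angle swept by the target during transfer: ω₂·t = 1.988 rad = 113.9°.
Arrival is 180° from departure on the ellipse, so φ = 180° − 113.9° = 66.1°.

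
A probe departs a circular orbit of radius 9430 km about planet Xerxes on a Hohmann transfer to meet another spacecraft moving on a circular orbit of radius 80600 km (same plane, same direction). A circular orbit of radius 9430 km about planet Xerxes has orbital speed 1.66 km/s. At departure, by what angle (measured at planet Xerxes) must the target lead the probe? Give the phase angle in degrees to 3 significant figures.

From the circular-orbit relation v² = μ/r at r = 9430 km: μ = v²r = (1.66)² × 9430 = 25985.3 km³/s².
Semi-major axis of the transfer orbit: a_t = (9430 + 80600)/2 = 45015 km.
The half-period of the transfer ellipse is t = π√(a_t³/μ) = 1.8613×10^5 s.
Target angular speed ω₂ = √(μ/r₂³) = 7.0447×10^-6 rad/s.
Angle swept by the target during transfer: ω₂·t = 1.3112 rad = 75.13°.
Arrival is 180° from departure on the ellipse, so φ = 180° − 75.13° = 105°.

φ = 105°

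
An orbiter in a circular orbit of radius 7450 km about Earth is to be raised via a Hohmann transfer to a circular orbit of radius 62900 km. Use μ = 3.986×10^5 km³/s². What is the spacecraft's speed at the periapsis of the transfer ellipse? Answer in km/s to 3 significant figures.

v = 9.78 km/s

Semi-major axis of the transfer orbit: a_t = (7450 + 62900)/2 = 35175 km.
At periapsis, r = 7450 km.
Applying v² = μ(2/r − 1/a_t): v = 9.781 km/s.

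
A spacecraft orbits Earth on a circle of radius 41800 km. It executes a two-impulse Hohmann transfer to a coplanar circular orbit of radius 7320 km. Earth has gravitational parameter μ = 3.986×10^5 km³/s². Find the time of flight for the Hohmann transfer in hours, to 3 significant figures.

The Hohmann ellipse has a_t = (r₁ + r₂)/2 = 24560 km.
By Kepler's third law the transfer-orbit period is T = 2π√(a_t³/μ), so t = T/2 = 19150 s.
Converting: 19150 s ÷ 3600 s/hour = 5.32 hours.

t = 5.32 hours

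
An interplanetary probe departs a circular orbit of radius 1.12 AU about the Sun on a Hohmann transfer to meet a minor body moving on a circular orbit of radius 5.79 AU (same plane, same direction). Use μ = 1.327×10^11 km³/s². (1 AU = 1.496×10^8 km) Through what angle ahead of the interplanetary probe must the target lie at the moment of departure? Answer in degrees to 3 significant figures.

φ = 97.0°

In km: r₁ = 1.12 × 1.496×10^8 = 1.67552×10^8 km; r₂ = 5.79 × 1.496×10^8 = 8.66184×10^8 km.
Semi-major axis of the transfer orbit: a_t = (1.67552×10^8 + 8.66184×10^8)/2 = 5.16868×10^8 km.
The half-period of the transfer ellipse is t = π√(a_t³/μ) = 1.0134×10^8 s.
The target's mean motion on its circular orbit is ω₂ = √(μ/r₂³) = 1.4290×10^-8 rad/s.
Angle swept by the target during transfer: ω₂·t = 1.4481 rad = 82.97°.
The interplanetary probe traverses 180° on the transfer ellipse, so the target must lead by 180° − 82.97° = 97.0°.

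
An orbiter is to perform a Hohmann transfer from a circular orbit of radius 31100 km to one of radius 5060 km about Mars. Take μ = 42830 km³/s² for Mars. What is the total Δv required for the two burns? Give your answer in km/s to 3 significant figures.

Transfer-ellipse semi-major axis a_t = (r₁ + r₂)/2 = (31100 + 5060)/2 = 18080 km.
Circular speed at r₁: v₁ = √(μ/r₁) = √(42830/31100) = 1.1735 km/s.
On the transfer ellipse at r₁, v² = μ(2/r − 1/a) gives v_a = √[μ(2/r₁ − 1/a_t)] = 0.62083 km/s.
First burn Δv₁ = |v_a − v₁| = 0.5527 km/s.
Circular speed at r₂: v₂ = √(μ/r₂) = 2.90937 km/s.
Transfer-orbit speed at r₂: v_p = √[μ(2/r₂ − 1/a_t)] = 3.81575 km/s.
Second burn Δv₂ = |v₂ − v_p| = 0.9064 km/s.
Total Δv = Δv₁ + Δv₂ = 1.459 km/s.

Δv = 1.46 km/s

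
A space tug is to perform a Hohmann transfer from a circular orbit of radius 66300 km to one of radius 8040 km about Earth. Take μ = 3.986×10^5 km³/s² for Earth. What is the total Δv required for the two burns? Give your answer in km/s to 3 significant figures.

Δv = 3.67 km/s

Semi-major axis of the transfer orbit: a_t = (66300 + 8040)/2 = 37170 km.
Circular speed at r₁: v₁ = √(μ/r₁) = √(3.986×10^5/66300) = 2.4520 km/s.
On the transfer ellipse at r₁, v² = μ(2/r − 1/a) gives v_a = √[μ(2/r₁ − 1/a_t)] = 1.1404 km/s.
First burn Δv₁ = |v_a − v₁| = 1.3116 km/s.
At r₂, v₂ = √(μ/r₂) = 7.041102 km/s.
Transfer-orbit speed at r₂: v_p = √[μ(2/r₂ − 1/a_t)] = 9.403751 km/s.
Second burn Δv₂ = |v₂ − v_p| = 2.3626 km/s.
Δv = Δv₁ + Δv₂ = 1.3116 + 2.3626 = 3.674 km/s.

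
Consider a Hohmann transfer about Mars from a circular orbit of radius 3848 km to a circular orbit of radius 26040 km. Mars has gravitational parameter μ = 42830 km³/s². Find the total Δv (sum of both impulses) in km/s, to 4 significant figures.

Semi-major axis of the transfer orbit: a_t = (3848 + 26040)/2 = 14944 km.
Circular speed at r₁: v₁ = √(μ/r₁) = √(42830/3848) = 3.33623 km/s.
On the transfer ellipse at r₁, vis-viva equation gives v_p = √[μ(2/r₁ − 1/a_t)] = 4.40396 km/s.
First burn Δv₁ = |v_p − v₁| = 1.0677 km/s.
At r₂, v₂ = √(μ/r₂) = 1.282489 km/s.
Transfer-orbit speed at r₂: v_a = √[μ(2/r₂ − 1/a_t)] = 0.6507852 km/s.
Second burn Δv₂ = |v₂ − v_a| = 0.63170 km/s.
Total Δv = Δv₁ + Δv₂ = 1.699 km/s.

Δv = 1.699 km/s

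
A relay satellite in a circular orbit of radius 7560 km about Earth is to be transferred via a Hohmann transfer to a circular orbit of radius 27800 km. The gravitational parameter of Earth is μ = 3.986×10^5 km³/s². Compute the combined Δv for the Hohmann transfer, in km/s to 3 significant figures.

Δv = 3.15 km/s

Transfer-ellipse semi-major axis a_t = (r₁ + r₂)/2 = (7560 + 27800)/2 = 17680 km.
Circular speed at r₁: v₁ = √(μ/r₁) = √(3.986×10^5/7560) = 7.261 km/s.
Transfer-orbit speed at r₁ (vis-viva): v_p = √[μ(2/r₁ − 1/a_t)] = 9.105 km/s.
First burn Δv₁ = |v_p − v₁| = 1.844 km/s.
At r₂, v₂ = √(μ/r₂) = 3.78657 km/s.
Transfer-orbit speed at r₂: v_a = √[μ(2/r₂ − 1/a_t)] = 2.47609 km/s.
Second burn Δv₂ = |v₂ − v_a| = 1.310 km/s.
Total Δv = Δv₁ + Δv₂ = 3.154 km/s.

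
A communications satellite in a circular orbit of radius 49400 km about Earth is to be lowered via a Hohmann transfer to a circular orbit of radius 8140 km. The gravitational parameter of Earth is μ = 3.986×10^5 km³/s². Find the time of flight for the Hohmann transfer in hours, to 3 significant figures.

The Hohmann ellipse has a_t = (r₁ + r₂)/2 = 28770 km.
Half the transfer-orbit period gives t = π√(a_t³/μ) = 24282.4 s.
Converting: 24282.4 s ÷ 3600 s/hour = 6.75 hours.

t = 6.75 hours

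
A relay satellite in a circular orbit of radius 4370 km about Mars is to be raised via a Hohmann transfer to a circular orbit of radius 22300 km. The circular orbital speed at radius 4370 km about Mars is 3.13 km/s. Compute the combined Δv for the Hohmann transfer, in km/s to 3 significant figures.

Δv = 1.51 km/s

From the circular-orbit relation v² = μ/r at r = 4370 km: μ = v²r = (3.13)² × 4370 = 42812.5 km³/s².
Transfer-ellipse semi-major axis a_t = (r₁ + r₂)/2 = (4370 + 22300)/2 = 13335 km.
Circular speed at r₁: v₁ = √(μ/r₁) = √(42812.5/4370) = 3.1300 km/s.
Transfer-orbit speed at r₁ (vis-viva equation): v_p = √[μ(2/r₁ − 1/a_t)] = 4.0476 km/s.
First burn Δv₁ = |v_p − v₁| = 0.9176 km/s.
At r₂, v₂ = √(μ/r₂) = 1.3856 km/s.
Transfer-orbit speed at r₂: v_a = √[μ(2/r₂ − 1/a_t)] = 0.79319 km/s.
Second burn Δv₂ = |v₂ − v_a| = 0.5924 km/s.
Total Δv = Δv₁ + Δv₂ = 1.510 km/s.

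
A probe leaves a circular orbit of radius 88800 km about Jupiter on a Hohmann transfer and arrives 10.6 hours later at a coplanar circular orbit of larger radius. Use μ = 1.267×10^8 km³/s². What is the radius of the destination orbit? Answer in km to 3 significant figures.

Transfer time t = 10.6 hours = 38160 s, and t = π√(a_t³/μ).
So a_t = (μ t²/π²)^(1/3) = (1.267×10^8 × (38160)² / π²)^(1/3) = 2.6540×10^5 km.
Since a_t = (r₁ + r₂)/2, r₂ = 2a_t − r₁ = 2×2.6540×10^5 − 88800 = 4.420×10^5 km.

r₂ = 4.42×10^5 km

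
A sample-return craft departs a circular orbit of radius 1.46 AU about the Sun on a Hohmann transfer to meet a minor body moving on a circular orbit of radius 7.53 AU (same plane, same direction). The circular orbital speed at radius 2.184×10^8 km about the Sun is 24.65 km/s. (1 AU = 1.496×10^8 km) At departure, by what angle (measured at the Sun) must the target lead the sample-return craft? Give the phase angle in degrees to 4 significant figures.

From the circular-orbit relation v² = μ/r at r = 2.184×10^8 km: μ = v²r = (24.65)² × 2.184×10^8 = 1.32705×10^11 km³/s².
In km: r₁ = 1.46 × 1.496×10^8 = 2.18416×10^8 km; r₂ = 7.53 × 1.496×10^8 = 1.126488×10^9 km.
Semi-major axis of the transfer orbit: a_t = (2.18416×10^8 + 1.126488×10^9)/2 = 6.72452×10^8 km.
The half-period of the transfer ellipse is t = π√(a_t³/μ) = 1.504×10^8 s.
The target's mean motion on its circular orbit is ω₂ = √(μ/r₂³) = 9.635×10^-9 rad/s.
Angle swept by the target during transfer: ω₂·t = 1.449 rad = 83.02°.
Arrival is 180° from departure on the ellipse, so φ = 180° − 83.02° = 96.98°.

φ = 96.98°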